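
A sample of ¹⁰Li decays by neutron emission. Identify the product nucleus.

Li-9

Neutron emission: mass number changes by -1, atomic number by +0.
A: 10 − 1 = 9; Z: 3 = 3.
Z = 3 is lithium, so the daughter is ⁹Li.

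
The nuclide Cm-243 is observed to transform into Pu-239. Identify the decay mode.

ΔA = 239 − 243 = -4; ΔZ = 94 − 96 = -2.
A drops by 4 and Z drops by 2 — the signature of alpha emission.

alpha decay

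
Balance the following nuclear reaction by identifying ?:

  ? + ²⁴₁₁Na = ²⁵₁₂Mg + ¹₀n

Conserve mass number: A + 24 = 25 + 1, so A = 2.
Conserve atomic number: Z + 11 = 12 + 0, so Z = 1.
A = 2 and Z = 1 is ²₁H — a deuteron.

deuteron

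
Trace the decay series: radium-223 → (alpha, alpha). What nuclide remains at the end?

Po-215

Start: (A, Z) = (223, 88).
After α: (219, 86).
After α: (215, 84).
Z = 84 is polonium.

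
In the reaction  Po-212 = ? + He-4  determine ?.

Conserve mass number: 212 = A + 4, so A = 208.
Conserve atomic number: 84 = Z + 2, so Z = 82.
Z = 82 is lead, so the species is Pb-208.

Pb-208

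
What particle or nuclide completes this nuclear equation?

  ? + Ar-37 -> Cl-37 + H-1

Conserve mass number: A + 37 = 37 + 1, so A = 1.
Conserve atomic number: Z + 18 = 17 + 1, so Z = 0.
A = 1 and Z = 0 is n — a neutron.

neutron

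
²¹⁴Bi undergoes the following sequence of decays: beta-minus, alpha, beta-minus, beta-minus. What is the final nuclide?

Po-210

Start: (A, Z) = (214, 83).
After β⁻: (214, 84).
After α: (210, 82).
After β⁻: (210, 83).
After β⁻: (210, 84).
Z = 84 is polonium.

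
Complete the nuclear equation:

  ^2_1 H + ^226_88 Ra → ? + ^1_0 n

Ac-227

Conserve mass number: 2 + 226 = A + 1, so A = 227.
Conserve atomic number: 1 + 88 = Z + 0, so Z = 89.
Z = 89 is actinium, so the species is ^227_89 Ac.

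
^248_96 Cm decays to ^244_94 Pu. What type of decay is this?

ΔA = 244 − 248 = -4; ΔZ = 94 − 96 = -2.
A drops by 4 and Z drops by 2 — the signature of alpha emission.

alpha decay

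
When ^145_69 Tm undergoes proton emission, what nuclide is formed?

Er-144

Proton emission: mass number changes by -1, atomic number by -1.
A: 145 − 1 = 144; Z: 69 − 1 = 68.
Z = 68 is erbium, so the daughter is ^144_68 Er.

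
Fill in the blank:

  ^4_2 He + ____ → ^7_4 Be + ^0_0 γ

Conserve mass number: 4 + A = 7 + 0, so A = 3.
Conserve atomic number: 2 + Z = 4 + 0, so Z = 2.
Z = 2 is helium, so the species is ^3_2 He.

He-3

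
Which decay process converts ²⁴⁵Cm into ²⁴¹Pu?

ΔA = 241 − 245 = -4; ΔZ = 94 − 96 = -2.
A drops by 4 and Z drops by 2 — the signature of alpha emission.

alpha decay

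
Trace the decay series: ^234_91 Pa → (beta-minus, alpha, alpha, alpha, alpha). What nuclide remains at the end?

Po-218

Start: (A, Z) = (234, 91).
After β⁻: (234, 92).
After α: (230, 90).
After α: (226, 88).
After α: (222, 86).
After α: (218, 84).
Z = 84 is polonium.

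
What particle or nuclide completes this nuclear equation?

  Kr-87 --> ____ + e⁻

Conserve mass number: 87 = A + 0, so A = 87.
Conserve atomic number: 36 = Z − 1, so Z = 37.
Z = 37 is rubidium, so the species is Rb-87.

Rb-87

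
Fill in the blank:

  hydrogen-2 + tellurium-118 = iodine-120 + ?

gamma ray

Conserve mass number: 2 + 118 = 120 + A, so A = 0.
Conserve atomic number: 1 + 52 = 53 + Z, so Z = 0.
A = 0 and Z = 0 is γ — a gamma ray.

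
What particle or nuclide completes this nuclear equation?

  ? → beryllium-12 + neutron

Be-13

Conserve mass number: A = 12 + 1, so A = 13.
Conserve atomic number: Z = 4 + 0, so Z = 4.
Z = 4 is beryllium, so the species is beryllium-13.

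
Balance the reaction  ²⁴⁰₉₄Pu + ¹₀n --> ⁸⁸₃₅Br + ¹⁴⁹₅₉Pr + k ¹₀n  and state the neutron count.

Conserve mass number: 241 = 88 + 149 + k, so k = 241 − 237 = 4.
Check atomic number: 94 = 35 + 59 + 0 = 94. ✓

4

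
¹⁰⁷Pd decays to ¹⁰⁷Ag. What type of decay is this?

ΔA = 107 − 107 = 0; ΔZ = 47 − 46 = +1.
A is unchanged and Z rises by 1 — a neutron has become a proton (β⁻ decay).

beta-minus decay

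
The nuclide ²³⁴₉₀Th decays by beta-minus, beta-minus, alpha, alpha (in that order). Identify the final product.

Start: (A, Z) = (234, 90).
After β⁻: (234, 91).
After β⁻: (234, 92).
After α: (230, 90).
After α: (226, 88).
Z = 88 is radium.

Ra-226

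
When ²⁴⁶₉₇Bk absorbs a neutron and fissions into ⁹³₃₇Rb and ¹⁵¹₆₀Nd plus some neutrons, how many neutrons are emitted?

3

Conserve mass number: 247 = 93 + 151 + k, so k = 247 − 244 = 3.
Check atomic number: 97 = 37 + 60 + 0 = 97. ✓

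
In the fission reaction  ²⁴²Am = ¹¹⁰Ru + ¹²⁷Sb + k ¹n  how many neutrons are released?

Conserve mass number: 242 = 110 + 127 + k, so k = 242 − 237 = 5.
Check atomic number: 95 = 44 + 51 + 0 = 95. ✓

5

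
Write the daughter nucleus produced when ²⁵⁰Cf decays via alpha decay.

Alpha decay: mass number changes by -4, atomic number by -2.
A: 250 − 4 = 246; Z: 98 − 2 = 96.
Z = 96 is curium, so the daughter is ²⁴⁶Cm.

Cm-246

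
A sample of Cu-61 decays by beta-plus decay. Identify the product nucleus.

Beta-plus decay: mass number changes by +0, atomic number by -1.
A: 61 = 61; Z: 29 − 1 = 28.
Z = 28 is nickel, so the daughter is Ni-61.

Ni-61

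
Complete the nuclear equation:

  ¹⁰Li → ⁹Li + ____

Conserve mass number: 10 = 9 + A, so A = 1.
Conserve atomic number: 3 = 3 + Z, so Z = 0.
A = 1 and Z = 0 is ¹n — a neutron.

neutron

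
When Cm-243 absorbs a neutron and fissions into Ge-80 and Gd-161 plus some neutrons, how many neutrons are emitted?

Conserve mass number: 244 = 80 + 161 + k, so k = 244 − 241 = 3.
Check atomic number: 96 = 32 + 64 + 0 = 96. ✓

3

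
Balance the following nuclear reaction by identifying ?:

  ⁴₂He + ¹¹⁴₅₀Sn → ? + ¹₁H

Sb-117

Conserve mass number: 4 + 114 = A + 1, so A = 117.
Conserve atomic number: 2 + 50 = Z + 1, so Z = 51.
Z = 51 is antimony, so the species is ¹¹⁷₅₁Sb.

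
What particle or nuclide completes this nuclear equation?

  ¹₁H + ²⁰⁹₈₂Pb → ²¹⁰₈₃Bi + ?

Conserve mass number: 1 + 209 = 210 + A, so A = 0.
Conserve atomic number: 1 + 82 = 83 + Z, so Z = 0.
A = 0 and Z = 0 is ⁰₀γ — a gamma ray.

gamma ray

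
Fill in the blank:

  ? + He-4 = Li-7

Conserve mass number: A + 4 = 7, so A = 3.
Conserve atomic number: Z + 2 = 3, so Z = 1.
A = 3 and Z = 1 is H-3 — a triton.

triton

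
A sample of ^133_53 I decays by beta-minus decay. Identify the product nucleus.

Xe-133

Beta-minus decay: mass number changes by +0, atomic number by +1.
A: 133 = 133; Z: 53 + 1 = 54.
Z = 54 is xenon, so the daughter is ^133_54 Xe.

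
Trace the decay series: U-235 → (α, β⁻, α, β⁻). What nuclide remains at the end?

Start: (A, Z) = (235, 92).
After α: (231, 90).
After β⁻: (231, 91).
After α: (227, 89).
After β⁻: (227, 90).
Z = 90 is thorium.

Th-227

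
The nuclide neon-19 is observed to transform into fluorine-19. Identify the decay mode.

beta-plus decay or electron capture

ΔA = 19 − 19 = 0; ΔZ = 9 − 10 = -1.
A is unchanged and Z drops by 1 — a proton has become a neutron (β⁺ emission or electron capture).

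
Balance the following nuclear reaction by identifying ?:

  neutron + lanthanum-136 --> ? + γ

Conserve mass number: 1 + 136 = A + 0, so A = 137.
Conserve atomic number: 0 + 57 = Z + 0, so Z = 57.
Z = 57 is lanthanum, so the species is lanthanum-137.

La-137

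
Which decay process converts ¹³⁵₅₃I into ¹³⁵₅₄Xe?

ΔA = 135 − 135 = 0; ΔZ = 54 − 53 = +1.
A is unchanged and Z rises by 1 — a neutron has become a proton (β⁻ decay).

beta-minus decay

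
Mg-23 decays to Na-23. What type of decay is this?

beta-plus decay or electron capture

ΔA = 23 − 23 = 0; ΔZ = 11 − 12 = -1.
A is unchanged and Z drops by 1 — a proton has become a neutron (β⁺ emission or electron capture).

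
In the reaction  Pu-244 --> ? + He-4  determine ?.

U-240

Conserve mass number: 244 = A + 4, so A = 240.
Conserve atomic number: 94 = Z + 2, so Z = 92.
Z = 92 is uranium, so the species is U-240.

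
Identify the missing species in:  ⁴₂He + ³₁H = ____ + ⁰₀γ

Conserve mass number: 4 + 3 = A + 0, so A = 7.
Conserve atomic number: 2 + 1 = Z + 0, so Z = 3.
Z = 3 is lithium, so the species is ⁷₃Li.

Li-7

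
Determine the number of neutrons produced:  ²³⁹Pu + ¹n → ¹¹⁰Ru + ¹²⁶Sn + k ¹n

Conserve mass number: 240 = 110 + 126 + k, so k = 240 − 236 = 4.
Check atomic number: 94 = 44 + 50 + 0 = 94. ✓

4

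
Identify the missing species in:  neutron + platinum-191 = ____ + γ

Pt-192

Conserve mass number: 1 + 191 = A + 0, so A = 192.
Conserve atomic number: 0 + 78 = Z + 0, so Z = 78.
Z = 78 is platinum, so the species is platinum-192.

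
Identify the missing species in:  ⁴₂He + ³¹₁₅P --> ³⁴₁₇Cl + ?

neutron

Conserve mass number: 4 + 31 = 34 + A, so A = 1.
Conserve atomic number: 2 + 15 = 17 + Z, so Z = 0.
A = 1 and Z = 0 is ¹₀n — a neutron.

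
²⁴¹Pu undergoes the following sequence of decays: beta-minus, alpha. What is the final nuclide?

Start: (A, Z) = (241, 94).
After β⁻: (241, 95).
After α: (237, 93).
Z = 93 is neptunium.

Np-237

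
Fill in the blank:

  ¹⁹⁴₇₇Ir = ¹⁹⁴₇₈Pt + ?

Conserve mass number: 194 = 194 + A, so A = 0.
Conserve atomic number: 77 = 78 + Z, so Z = -1.
A = 0 and Z = -1 is ⁰₋₁e — a beta-minus particle.

beta-minus particle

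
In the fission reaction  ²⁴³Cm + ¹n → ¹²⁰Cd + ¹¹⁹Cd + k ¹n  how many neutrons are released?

5

Conserve mass number: 244 = 120 + 119 + k, so k = 244 − 239 = 5.
Check atomic number: 96 = 48 + 48 + 0 = 96. ✓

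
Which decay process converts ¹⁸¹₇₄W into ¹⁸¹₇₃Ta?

beta-plus decay or electron capture

ΔA = 181 − 181 = 0; ΔZ = 73 − 74 = -1.
A is unchanged and Z drops by 1 — a proton has become a neutron (β⁺ emission or electron capture).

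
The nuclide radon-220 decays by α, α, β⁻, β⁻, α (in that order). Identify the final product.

Start: (A, Z) = (220, 86).
After α: (216, 84).
After α: (212, 82).
After β⁻: (212, 83).
After β⁻: (212, 84).
After α: (208, 82).
Z = 82 is lead.

Pb-208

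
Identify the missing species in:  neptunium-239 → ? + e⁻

Pu-239

Conserve mass number: 239 = A + 0, so A = 239.
Conserve atomic number: 93 = Z − 1, so Z = 94.
Z = 94 is plutonium, so the species is plutonium-239.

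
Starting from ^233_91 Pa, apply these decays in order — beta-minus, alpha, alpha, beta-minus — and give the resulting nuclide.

Start: (A, Z) = (233, 91).
After β⁻: (233, 92).
After α: (229, 90).
After α: (225, 88).
After β⁻: (225, 89).
Z = 89 is actinium.

Ac-225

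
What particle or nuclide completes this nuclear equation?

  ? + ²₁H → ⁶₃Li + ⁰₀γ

Conserve mass number: A + 2 = 6 + 0, so A = 4.
Conserve atomic number: Z + 1 = 3 + 0, so Z = 2.
A = 4 and Z = 2 is ⁴₂He — an alpha particle.

alpha particle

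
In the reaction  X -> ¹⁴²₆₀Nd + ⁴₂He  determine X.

Sm-146

Conserve mass number: A = 142 + 4, so A = 146.
Conserve atomic number: Z = 60 + 2, so Z = 62.
Z = 62 is samarium, so the species is ¹⁴⁶₆₂Sm.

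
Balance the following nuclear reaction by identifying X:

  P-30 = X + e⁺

Conserve mass number: 30 = A + 0, so A = 30.
Conserve atomic number: 15 = Z + 1, so Z = 14.
Z = 14 is silicon, so the species is Si-30.

Si-30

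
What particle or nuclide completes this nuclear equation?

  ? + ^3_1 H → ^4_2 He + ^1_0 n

deuteron

Conserve mass number: A + 3 = 4 + 1, so A = 2.
Conserve atomic number: Z + 1 = 2 + 0, so Z = 1.
A = 2 and Z = 1 is ^2_1 H — a deuteron.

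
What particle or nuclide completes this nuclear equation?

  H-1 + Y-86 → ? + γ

Conserve mass number: 1 + 86 = A + 0, so A = 87.
Conserve atomic number: 1 + 39 = Z + 0, so Z = 40.
Z = 40 is zirconium, so the species is Zr-87.

Zr-87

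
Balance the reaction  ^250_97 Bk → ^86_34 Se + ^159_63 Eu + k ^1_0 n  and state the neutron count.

Conserve mass number: 250 = 86 + 159 + k, so k = 250 − 245 = 5.
Check atomic number: 97 = 34 + 63 + 0 = 97. ✓

5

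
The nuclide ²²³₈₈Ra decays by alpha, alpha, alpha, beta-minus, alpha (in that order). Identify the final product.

Start: (A, Z) = (223, 88).
After α: (219, 86).
After α: (215, 84).
After α: (211, 82).
After β⁻: (211, 83).
After α: (207, 81).
Z = 81 is thallium.

Tl-207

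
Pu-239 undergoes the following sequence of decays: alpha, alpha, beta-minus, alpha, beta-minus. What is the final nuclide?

Th-227

Start: (A, Z) = (239, 94).
After α: (235, 92).
After α: (231, 90).
After β⁻: (231, 91).
After α: (227, 89).
After β⁻: (227, 90).
Z = 90 is thorium.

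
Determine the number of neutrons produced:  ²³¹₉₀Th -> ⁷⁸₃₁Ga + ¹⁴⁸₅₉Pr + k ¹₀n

Conserve mass number: 231 = 78 + 148 + k, so k = 231 − 226 = 5.
Check atomic number: 90 = 31 + 59 + 0 = 90. ✓

5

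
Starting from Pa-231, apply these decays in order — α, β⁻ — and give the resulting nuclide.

Th-227

Start: (A, Z) = (231, 91).
After α: (227, 89).
After β⁻: (227, 90).
Z = 90 is thorium.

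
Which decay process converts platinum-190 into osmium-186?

alpha decay

ΔA = 186 − 190 = -4; ΔZ = 76 − 78 = -2.
A drops by 4 and Z drops by 2 — the signature of alpha emission.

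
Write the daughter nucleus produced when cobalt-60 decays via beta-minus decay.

Beta-minus decay: mass number changes by +0, atomic number by +1.
A: 60 = 60; Z: 27 + 1 = 28.
Z = 28 is nickel, so the daughter is nickel-60.

Ni-60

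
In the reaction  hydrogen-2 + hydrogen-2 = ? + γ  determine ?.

Conserve mass number: 2 + 2 = A + 0, so A = 4.
Conserve atomic number: 1 + 1 = Z + 0, so Z = 2.
A = 4 and Z = 2 is helium-4 — an alpha particle.

He-4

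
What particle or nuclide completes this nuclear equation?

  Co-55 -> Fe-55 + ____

positron

Conserve mass number: 55 = 55 + A, so A = 0.
Conserve atomic number: 27 = 26 + Z, so Z = 1.
A = 0 and Z = 1 is e⁺ — a positron.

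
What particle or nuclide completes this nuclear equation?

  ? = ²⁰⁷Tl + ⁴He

Bi-211

Conserve mass number: A = 207 + 4, so A = 211.
Conserve atomic number: Z = 81 + 2, so Z = 83.
Z = 83 is bismuth, so the species is ²¹¹Bi.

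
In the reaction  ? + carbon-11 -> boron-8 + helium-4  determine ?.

proton

Conserve mass number: A + 11 = 8 + 4, so A = 1.
Conserve atomic number: Z + 6 = 5 + 2, so Z = 1.
A = 1 and Z = 1 is hydrogen-1 — a proton.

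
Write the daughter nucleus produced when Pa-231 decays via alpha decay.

Ac-227

Alpha decay: mass number changes by -4, atomic number by -2.
A: 231 − 4 = 227; Z: 91 − 2 = 89.
Z = 89 is actinium, so the daughter is Ac-227.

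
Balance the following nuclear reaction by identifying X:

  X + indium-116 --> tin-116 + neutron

Conserve mass number: A + 116 = 116 + 1, so A = 1.
Conserve atomic number: Z + 49 = 50 + 0, so Z = 1.
A = 1 and Z = 1 is hydrogen-1 — a proton.

proton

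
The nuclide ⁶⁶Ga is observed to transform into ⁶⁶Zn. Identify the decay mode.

ΔA = 66 − 66 = 0; ΔZ = 30 − 31 = -1.
A is unchanged and Z drops by 1 — a proton has become a neutron (β⁺ emission or electron capture).

beta-plus decay or electron capture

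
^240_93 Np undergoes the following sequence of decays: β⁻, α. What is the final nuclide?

U-236

Start: (A, Z) = (240, 93).
After β⁻: (240, 94).
After α: (236, 92).
Z = 92 is uranium.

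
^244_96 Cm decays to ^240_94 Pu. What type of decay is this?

alpha decay

ΔA = 240 − 244 = -4; ΔZ = 94 − 96 = -2.
A drops by 4 and Z drops by 2 — the signature of alpha emission.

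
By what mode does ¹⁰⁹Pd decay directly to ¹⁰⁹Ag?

beta-minus decay

ΔA = 109 − 109 = 0; ΔZ = 47 − 46 = +1.
A is unchanged and Z rises by 1 — a neutron has become a proton (β⁻ decay).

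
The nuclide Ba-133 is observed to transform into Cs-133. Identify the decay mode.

ΔA = 133 − 133 = 0; ΔZ = 55 − 56 = -1.
A is unchanged and Z drops by 1 — a proton has become a neutron (β⁺ emission or electron capture).

beta-plus decay or electron capture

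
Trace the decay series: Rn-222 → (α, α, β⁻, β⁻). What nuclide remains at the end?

Po-214

Start: (A, Z) = (222, 86).
After α: (218, 84).
After α: (214, 82).
After β⁻: (214, 83).
After β⁻: (214, 84).
Z = 84 is polonium.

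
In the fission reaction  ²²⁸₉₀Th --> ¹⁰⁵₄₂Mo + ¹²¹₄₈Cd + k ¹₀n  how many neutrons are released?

2

Conserve mass number: 228 = 105 + 121 + k, so k = 228 − 226 = 2.
Check atomic number: 90 = 42 + 48 + 0 = 90. ✓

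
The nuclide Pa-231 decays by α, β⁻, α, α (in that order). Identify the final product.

Start: (A, Z) = (231, 91).
After α: (227, 89).
After β⁻: (227, 90).
After α: (223, 88).
After α: (219, 86).
Z = 86 is radon.

Rn-219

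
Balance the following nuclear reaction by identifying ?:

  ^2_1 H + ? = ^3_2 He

Conserve mass number: 2 + A = 3, so A = 1.
Conserve atomic number: 1 + Z = 2, so Z = 1.
A = 1 and Z = 1 is ^1_1 H — a proton.

proton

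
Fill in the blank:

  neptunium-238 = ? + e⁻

Conserve mass number: 238 = A + 0, so A = 238.
Conserve atomic number: 93 = Z − 1, so Z = 94.
Z = 94 is plutonium, so the species is plutonium-238.

Pu-238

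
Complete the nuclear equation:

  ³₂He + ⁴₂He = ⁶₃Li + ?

Conserve mass number: 3 + 4 = 6 + A, so A = 1.
Conserve atomic number: 2 + 2 = 3 + Z, so Z = 1.
A = 1 and Z = 1 is ¹₁H — a proton.

proton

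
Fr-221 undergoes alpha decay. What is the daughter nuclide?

At-217

Alpha decay: mass number changes by -4, atomic number by -2.
A: 221 − 4 = 217; Z: 87 − 2 = 85.
Z = 85 is astatine, so the daughter is At-217.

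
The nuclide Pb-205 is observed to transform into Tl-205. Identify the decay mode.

beta-plus decay or electron capture

ΔA = 205 − 205 = 0; ΔZ = 81 − 82 = -1.
A is unchanged and Z drops by 1 — a proton has become a neutron (β⁺ emission or electron capture).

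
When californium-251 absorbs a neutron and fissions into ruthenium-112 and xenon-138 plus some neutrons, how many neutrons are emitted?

Conserve mass number: 252 = 112 + 138 + k, so k = 252 − 250 = 2.
Check atomic number: 98 = 44 + 54 + 0 = 98. ✓

2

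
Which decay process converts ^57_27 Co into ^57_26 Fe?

beta-plus decay or electron capture

ΔA = 57 − 57 = 0; ΔZ = 26 − 27 = -1.
A is unchanged and Z drops by 1 — a proton has become a neutron (β⁺ emission or electron capture).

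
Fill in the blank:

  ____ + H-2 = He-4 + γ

Conserve mass number: A + 2 = 4 + 0, so A = 2.
Conserve atomic number: Z + 1 = 2 + 0, so Z = 1.
A = 2 and Z = 1 is H-2 — a deuteron.

deuteron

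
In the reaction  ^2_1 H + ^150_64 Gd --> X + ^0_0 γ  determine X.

Conserve mass number: 2 + 150 = A + 0, so A = 152.
Conserve atomic number: 1 + 64 = Z + 0, so Z = 65.
Z = 65 is terbium, so the species is ^152_65 Tb.

Tb-152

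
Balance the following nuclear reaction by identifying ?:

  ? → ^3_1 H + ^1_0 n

H-4

Conserve mass number: A = 3 + 1, so A = 4.
Conserve atomic number: Z = 1 + 0, so Z = 1.
Z = 1 is hydrogen, so the species is ^4_1 H.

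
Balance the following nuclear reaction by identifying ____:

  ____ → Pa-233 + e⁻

Conserve mass number: A = 233 + 0, so A = 233.
Conserve atomic number: Z = 91 − 1, so Z = 90.
Z = 90 is thorium, so the species is Th-233.

Th-233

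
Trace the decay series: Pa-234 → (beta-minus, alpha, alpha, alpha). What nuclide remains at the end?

Start: (A, Z) = (234, 91).
After β⁻: (234, 92).
After α: (230, 90).
After α: (226, 88).
After α: (222, 86).
Z = 86 is radon.

Rn-222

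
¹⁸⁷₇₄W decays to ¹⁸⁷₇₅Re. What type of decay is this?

beta-minus decay

ΔA = 187 − 187 = 0; ΔZ = 75 − 74 = +1.
A is unchanged and Z rises by 1 — a neutron has become a proton (β⁻ decay).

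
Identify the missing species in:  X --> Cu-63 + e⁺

Zn-63

Conserve mass number: A = 63 + 0, so A = 63.
Conserve atomic number: Z = 29 + 1, so Z = 30.
Z = 30 is zinc, so the species is Zn-63.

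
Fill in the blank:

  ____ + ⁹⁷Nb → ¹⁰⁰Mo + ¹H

Conserve mass number: A + 97 = 100 + 1, so A = 4.
Conserve atomic number: Z + 41 = 42 + 1, so Z = 2.
A = 4 and Z = 2 is ⁴He — an alpha particle.

alpha particle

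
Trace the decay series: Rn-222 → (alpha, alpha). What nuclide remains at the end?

Pb-214

Start: (A, Z) = (222, 86).
After α: (218, 84).
After α: (214, 82).
Z = 82 is lead.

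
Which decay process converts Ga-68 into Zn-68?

ΔA = 68 − 68 = 0; ΔZ = 30 − 31 = -1.
A is unchanged and Z drops by 1 — a proton has become a neutron (β⁺ emission or electron capture).

beta-plus decay or electron capture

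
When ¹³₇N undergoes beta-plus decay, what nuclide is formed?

C-13

Beta-plus decay: mass number changes by +0, atomic number by -1.
A: 13 = 13; Z: 7 − 1 = 6.
Z = 6 is carbon, so the daughter is ¹³₆C.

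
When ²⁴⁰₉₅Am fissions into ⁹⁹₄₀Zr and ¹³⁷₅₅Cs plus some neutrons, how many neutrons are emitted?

4

Conserve mass number: 240 = 99 + 137 + k, so k = 240 − 236 = 4.
Check atomic number: 95 = 40 + 55 + 0 = 95. ✓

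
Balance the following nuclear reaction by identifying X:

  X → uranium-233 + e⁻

Conserve mass number: A = 233 + 0, so A = 233.
Conserve atomic number: Z = 92 − 1, so Z = 91.
Z = 91 is protactinium, so the species is protactinium-233.

Pa-233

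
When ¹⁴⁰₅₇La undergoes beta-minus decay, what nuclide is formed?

Ce-140

Beta-minus decay: mass number changes by +0, atomic number by +1.
A: 140 = 140; Z: 57 + 1 = 58.
Z = 58 is cerium, so the daughter is ¹⁴⁰₅₈Ce.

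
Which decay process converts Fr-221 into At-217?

alpha decay

ΔA = 217 − 221 = -4; ΔZ = 85 − 87 = -2.
A drops by 4 and Z drops by 2 — the signature of alpha emission.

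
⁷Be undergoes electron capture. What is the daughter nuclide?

Electron capture: mass number changes by +0, atomic number by -1.
A: 7 = 7; Z: 4 − 1 = 3.
Z = 3 is lithium, so the daughter is ⁷Li.

Li-7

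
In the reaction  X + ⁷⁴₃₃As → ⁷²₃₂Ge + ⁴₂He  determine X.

deuteron

Conserve mass number: A + 74 = 72 + 4, so A = 2.
Conserve atomic number: Z + 33 = 32 + 2, so Z = 1.
A = 2 and Z = 1 is ²₁H — a deuteron.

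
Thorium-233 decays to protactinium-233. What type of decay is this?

beta-minus decay

ΔA = 233 − 233 = 0; ΔZ = 91 − 90 = +1.
A is unchanged and Z rises by 1 — a neutron has become a proton (β⁻ decay).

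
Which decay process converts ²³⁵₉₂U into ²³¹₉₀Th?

alpha decay

ΔA = 231 − 235 = -4; ΔZ = 90 − 92 = -2.
A drops by 4 and Z drops by 2 — the signature of alpha emission.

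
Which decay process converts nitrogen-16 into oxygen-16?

beta-minus decay

ΔA = 16 − 16 = 0; ΔZ = 8 − 7 = +1.
A is unchanged and Z rises by 1 — a neutron has become a proton (β⁻ decay).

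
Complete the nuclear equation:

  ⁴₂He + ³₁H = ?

Conserve mass number: 4 + 3 = A, so A = 7.
Conserve atomic number: 2 + 1 = Z, so Z = 3.
Z = 3 is lithium, so the species is ⁷₃Li.

Li-7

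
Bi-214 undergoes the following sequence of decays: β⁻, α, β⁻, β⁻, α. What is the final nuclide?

Pb-206

Start: (A, Z) = (214, 83).
After β⁻: (214, 84).
After α: (210, 82).
After β⁻: (210, 83).
After β⁻: (210, 84).
After α: (206, 82).
Z = 82 is lead.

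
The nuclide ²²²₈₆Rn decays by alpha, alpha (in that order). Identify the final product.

Start: (A, Z) = (222, 86).
After α: (218, 84).
After α: (214, 82).
Z = 82 is lead.

Pb-214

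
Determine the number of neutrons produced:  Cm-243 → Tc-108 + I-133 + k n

Conserve mass number: 243 = 108 + 133 + k, so k = 243 − 241 = 2.
Check atomic number: 96 = 43 + 53 + 0 = 96. ✓

2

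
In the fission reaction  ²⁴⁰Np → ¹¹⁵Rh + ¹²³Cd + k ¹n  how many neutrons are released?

Conserve mass number: 240 = 115 + 123 + k, so k = 240 − 238 = 2.
Check atomic number: 93 = 45 + 48 + 0 = 93. ✓

2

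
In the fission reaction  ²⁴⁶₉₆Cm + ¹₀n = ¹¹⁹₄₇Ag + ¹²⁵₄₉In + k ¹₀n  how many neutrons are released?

Conserve mass number: 247 = 119 + 125 + k, so k = 247 − 244 = 3.
Check atomic number: 96 = 47 + 49 + 0 = 96. ✓

3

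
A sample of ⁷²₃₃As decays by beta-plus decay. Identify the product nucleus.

Beta-plus decay: mass number changes by +0, atomic number by -1.
A: 72 = 72; Z: 33 − 1 = 32.
Z = 32 is germanium, so the daughter is ⁷²₃₂Ge.

Ge-72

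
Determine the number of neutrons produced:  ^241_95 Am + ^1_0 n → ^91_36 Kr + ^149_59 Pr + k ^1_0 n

2

Conserve mass number: 242 = 91 + 149 + k, so k = 242 − 240 = 2.
Check atomic number: 95 = 36 + 59 + 0 = 95. ✓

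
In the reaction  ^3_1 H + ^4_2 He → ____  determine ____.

Li-7

Conserve mass number: 3 + 4 = A, so A = 7.
Conserve atomic number: 1 + 2 = Z, so Z = 3.
Z = 3 is lithium, so the species is ^7_3 Li.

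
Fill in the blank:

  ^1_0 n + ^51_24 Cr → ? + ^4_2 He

Ti-48

Conserve mass number: 1 + 51 = A + 4, so A = 48.
Conserve atomic number: 0 + 24 = Z + 2, so Z = 22.
Z = 22 is titanium, so the species is ^48_22 Ti.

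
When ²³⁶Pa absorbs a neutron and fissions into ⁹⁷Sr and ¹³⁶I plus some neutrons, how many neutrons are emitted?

4

Conserve mass number: 237 = 97 + 136 + k, so k = 237 − 233 = 4.
Check atomic number: 91 = 38 + 53 + 0 = 91. ✓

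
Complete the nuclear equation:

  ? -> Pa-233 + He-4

Conserve mass number: A = 233 + 4, so A = 237.
Conserve atomic number: Z = 91 + 2, so Z = 93.
Z = 93 is neptunium, so the species is Np-237.

Np-237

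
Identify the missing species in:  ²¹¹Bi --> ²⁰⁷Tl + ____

Conserve mass number: 211 = 207 + A, so A = 4.
Conserve atomic number: 83 = 81 + Z, so Z = 2.
A = 4 and Z = 2 is ⁴He — an alpha particle.

alpha particle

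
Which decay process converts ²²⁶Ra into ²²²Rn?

alpha decay

ΔA = 222 − 226 = -4; ΔZ = 86 − 88 = -2.
A drops by 4 and Z drops by 2 — the signature of alpha emission.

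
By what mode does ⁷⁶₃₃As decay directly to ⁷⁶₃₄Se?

ΔA = 76 − 76 = 0; ΔZ = 34 − 33 = +1.
A is unchanged and Z rises by 1 — a neutron has become a proton (β⁻ decay).

beta-minus decay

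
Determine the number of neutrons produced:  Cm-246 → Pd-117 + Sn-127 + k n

Conserve mass number: 246 = 117 + 127 + k, so k = 246 − 244 = 2.
Check atomic number: 96 = 46 + 50 + 0 = 96. ✓

2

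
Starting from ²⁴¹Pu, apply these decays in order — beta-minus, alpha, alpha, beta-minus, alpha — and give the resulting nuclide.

Th-229

Start: (A, Z) = (241, 94).
After β⁻: (241, 95).
After α: (237, 93).
After α: (233, 91).
After β⁻: (233, 92).
After α: (229, 90).
Z = 90 is thorium.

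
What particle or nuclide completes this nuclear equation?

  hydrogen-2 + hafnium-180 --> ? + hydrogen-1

Hf-181

Conserve mass number: 2 + 180 = A + 1, so A = 181.
Conserve atomic number: 1 + 72 = Z + 1, so Z = 72.
Z = 72 is hafnium, so the species is hafnium-181.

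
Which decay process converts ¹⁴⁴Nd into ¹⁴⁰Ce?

ΔA = 140 − 144 = -4; ΔZ = 58 − 60 = -2.
A drops by 4 and Z drops by 2 — the signature of alpha emission.

alpha decay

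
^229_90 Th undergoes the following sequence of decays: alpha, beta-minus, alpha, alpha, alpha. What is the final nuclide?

Start: (A, Z) = (229, 90).
After α: (225, 88).
After β⁻: (225, 89).
After α: (221, 87).
After α: (217, 85).
After α: (213, 83).
Z = 83 is bismuth.

Bi-213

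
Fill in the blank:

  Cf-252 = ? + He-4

Conserve mass number: 252 = A + 4, so A = 248.
Conserve atomic number: 98 = Z + 2, so Z = 96.
Z = 96 is curium, so the species is Cm-248.

Cm-248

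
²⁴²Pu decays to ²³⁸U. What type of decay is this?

alpha decay

ΔA = 238 − 242 = -4; ΔZ = 92 − 94 = -2.
A drops by 4 and Z drops by 2 — the signature of alpha emission.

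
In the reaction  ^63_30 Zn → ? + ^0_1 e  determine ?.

Cu-63

Conserve mass number: 63 = A + 0, so A = 63.
Conserve atomic number: 30 = Z + 1, so Z = 29.
Z = 29 is copper, so the species is ^63_29 Cu.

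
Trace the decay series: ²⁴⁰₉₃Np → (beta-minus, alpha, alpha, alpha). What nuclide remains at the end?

Ra-228

Start: (A, Z) = (240, 93).
After β⁻: (240, 94).
After α: (236, 92).
After α: (232, 90).
After α: (228, 88).
Z = 88 is radium.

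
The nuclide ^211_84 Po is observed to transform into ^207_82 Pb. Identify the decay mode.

ΔA = 207 − 211 = -4; ΔZ = 82 − 84 = -2.
A drops by 4 and Z drops by 2 — the signature of alpha emission.

alpha decay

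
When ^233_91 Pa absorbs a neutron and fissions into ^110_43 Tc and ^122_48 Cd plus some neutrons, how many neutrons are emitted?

2

Conserve mass number: 234 = 110 + 122 + k, so k = 234 − 232 = 2.
Check atomic number: 91 = 43 + 48 + 0 = 91. ✓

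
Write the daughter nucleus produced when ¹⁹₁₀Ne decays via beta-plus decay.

F-19

Beta-plus decay: mass number changes by +0, atomic number by -1.
A: 19 = 19; Z: 10 − 1 = 9.
Z = 9 is fluorine, so the daughter is ¹⁹₉F.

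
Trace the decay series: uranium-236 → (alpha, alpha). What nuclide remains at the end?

Start: (A, Z) = (236, 92).
After α: (232, 90).
After α: (228, 88).
Z = 88 is radium.

Ra-228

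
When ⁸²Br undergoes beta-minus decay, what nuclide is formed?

Beta-minus decay: mass number changes by +0, atomic number by +1.
A: 82 = 82; Z: 35 + 1 = 36.
Z = 36 is krypton, so the daughter is ⁸²Kr.

Kr-82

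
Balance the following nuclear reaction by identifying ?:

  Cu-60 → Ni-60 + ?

Conserve mass number: 60 = 60 + A, so A = 0.
Conserve atomic number: 29 = 28 + Z, so Z = 1.
A = 0 and Z = 1 is e⁺ — a positron.

positron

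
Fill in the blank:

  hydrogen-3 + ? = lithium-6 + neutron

alpha particle

Conserve mass number: 3 + A = 6 + 1, so A = 4.
Conserve atomic number: 1 + Z = 3 + 0, so Z = 2.
A = 4 and Z = 2 is helium-4 — an alpha particle.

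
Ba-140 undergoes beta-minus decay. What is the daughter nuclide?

La-140

Beta-minus decay: mass number changes by +0, atomic number by +1.
A: 140 = 140; Z: 56 + 1 = 57.
Z = 57 is lanthanum, so the daughter is La-140.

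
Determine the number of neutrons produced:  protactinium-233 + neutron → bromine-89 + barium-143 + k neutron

2

Conserve mass number: 234 = 89 + 143 + k, so k = 234 − 232 = 2.
Check atomic number: 91 = 35 + 56 + 0 = 91. ✓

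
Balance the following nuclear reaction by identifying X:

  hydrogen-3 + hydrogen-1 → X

He-4

Conserve mass number: 3 + 1 = A, so A = 4.
Conserve atomic number: 1 + 1 = Z, so Z = 2.
A = 4 and Z = 2 is helium-4 — an alpha particle.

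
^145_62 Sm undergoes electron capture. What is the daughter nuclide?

Electron capture: mass number changes by +0, atomic number by -1.
A: 145 = 145; Z: 62 − 1 = 61.
Z = 61 is promethium, so the daughter is ^145_61 Pm.

Pm-145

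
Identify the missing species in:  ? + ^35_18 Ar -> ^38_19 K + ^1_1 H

Conserve mass number: A + 35 = 38 + 1, so A = 4.
Conserve atomic number: Z + 18 = 19 + 1, so Z = 2.
A = 4 and Z = 2 is ^4_2 He — an alpha particle.

alpha particle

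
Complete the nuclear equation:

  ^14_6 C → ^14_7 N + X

beta-minus particle

Conserve mass number: 14 = 14 + A, so A = 0.
Conserve atomic number: 6 = 7 + Z, so Z = -1.
A = 0 and Z = -1 is ^0_-1 e — a beta-minus particle.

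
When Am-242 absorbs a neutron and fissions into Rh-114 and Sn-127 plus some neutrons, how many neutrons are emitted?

Conserve mass number: 243 = 114 + 127 + k, so k = 243 − 241 = 2.
Check atomic number: 95 = 45 + 50 + 0 = 95. ✓

2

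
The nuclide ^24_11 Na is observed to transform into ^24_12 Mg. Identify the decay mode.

ΔA = 24 − 24 = 0; ΔZ = 12 − 11 = +1.
A is unchanged and Z rises by 1 — a neutron has become a proton (β⁻ decay).

beta-minus decay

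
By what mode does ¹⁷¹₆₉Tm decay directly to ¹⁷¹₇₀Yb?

beta-minus decay

ΔA = 171 − 171 = 0; ΔZ = 70 − 69 = +1.
A is unchanged and Z rises by 1 — a neutron has become a proton (β⁻ decay).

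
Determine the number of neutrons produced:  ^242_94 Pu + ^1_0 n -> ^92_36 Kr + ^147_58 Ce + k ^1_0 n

4

Conserve mass number: 243 = 92 + 147 + k, so k = 243 − 239 = 4.
Check atomic number: 94 = 36 + 58 + 0 = 94. ✓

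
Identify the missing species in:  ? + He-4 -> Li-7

triton

Conserve mass number: A + 4 = 7, so A = 3.
Conserve atomic number: Z + 2 = 3, so Z = 1.
A = 3 and Z = 1 is H-3 — a triton.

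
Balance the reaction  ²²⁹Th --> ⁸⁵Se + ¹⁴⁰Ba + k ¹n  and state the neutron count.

Conserve mass number: 229 = 85 + 140 + k, so k = 229 − 225 = 4.
Check atomic number: 90 = 34 + 56 + 0 = 90. ✓

4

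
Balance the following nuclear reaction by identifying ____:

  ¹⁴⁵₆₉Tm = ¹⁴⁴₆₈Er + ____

proton

Conserve mass number: 145 = 144 + A, so A = 1.
Conserve atomic number: 69 = 68 + Z, so Z = 1.
A = 1 and Z = 1 is ¹₁H — a proton.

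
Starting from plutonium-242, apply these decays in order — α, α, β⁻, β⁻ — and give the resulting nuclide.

U-234

Start: (A, Z) = (242, 94).
After α: (238, 92).
After α: (234, 90).
After β⁻: (234, 91).
After β⁻: (234, 92).
Z = 92 is uranium.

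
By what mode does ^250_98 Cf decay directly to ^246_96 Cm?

ΔA = 246 − 250 = -4; ΔZ = 96 − 98 = -2.
A drops by 4 and Z drops by 2 — the signature of alpha emission.

alpha decay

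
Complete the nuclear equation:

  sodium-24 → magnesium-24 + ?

Conserve mass number: 24 = 24 + A, so A = 0.
Conserve atomic number: 11 = 12 + Z, so Z = -1.
A = 0 and Z = -1 is e⁻ — a beta-minus particle.

beta-minus particle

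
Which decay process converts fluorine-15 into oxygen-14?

proton emission

ΔA = 14 − 15 = -1; ΔZ = 8 − 9 = -1.
A drops by 1 and Z drops by 1 — a proton was emitted.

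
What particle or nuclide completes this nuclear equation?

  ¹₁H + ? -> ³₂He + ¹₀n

Conserve mass number: 1 + A = 3 + 1, so A = 3.
Conserve atomic number: 1 + Z = 2 + 0, so Z = 1.
A = 3 and Z = 1 is ³₁H — a triton.

triton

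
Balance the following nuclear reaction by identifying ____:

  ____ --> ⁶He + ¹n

Conserve mass number: A = 6 + 1, so A = 7.
Conserve atomic number: Z = 2 + 0, so Z = 2.
Z = 2 is helium, so the species is ⁷He.

He-7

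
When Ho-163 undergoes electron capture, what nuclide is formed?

Dy-163

Electron capture: mass number changes by +0, atomic number by -1.
A: 163 = 163; Z: 67 − 1 = 66.
Z = 66 is dysprosium, so the daughter is Dy-163.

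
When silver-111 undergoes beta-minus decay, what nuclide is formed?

Cd-111

Beta-minus decay: mass number changes by +0, atomic number by +1.
A: 111 = 111; Z: 47 + 1 = 48.
Z = 48 is cadmium, so the daughter is cadmium-111.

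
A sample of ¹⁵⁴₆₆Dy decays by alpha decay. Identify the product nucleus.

Gd-150

Alpha decay: mass number changes by -4, atomic number by -2.
A: 154 − 4 = 150; Z: 66 − 2 = 64.
Z = 64 is gadolinium, so the daughter is ¹⁵⁰₆₄Gd.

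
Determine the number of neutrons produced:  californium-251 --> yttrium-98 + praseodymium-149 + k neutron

Conserve mass number: 251 = 98 + 149 + k, so k = 251 − 247 = 4.
Check atomic number: 98 = 39 + 59 + 0 = 98. ✓

4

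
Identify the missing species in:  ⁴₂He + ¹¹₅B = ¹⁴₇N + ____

neutron

Conserve mass number: 4 + 11 = 14 + A, so A = 1.
Conserve atomic number: 2 + 5 = 7 + Z, so Z = 0.
A = 1 and Z = 0 is ¹₀n — a neutron.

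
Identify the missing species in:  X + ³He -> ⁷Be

alpha particle

Conserve mass number: A + 3 = 7, so A = 4.
Conserve atomic number: Z + 2 = 4, so Z = 2.
A = 4 and Z = 2 is ⁴He — an alpha particle.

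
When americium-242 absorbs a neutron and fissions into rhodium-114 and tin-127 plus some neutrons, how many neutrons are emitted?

2

Conserve mass number: 243 = 114 + 127 + k, so k = 243 − 241 = 2.
Check atomic number: 95 = 45 + 50 + 0 = 95. ✓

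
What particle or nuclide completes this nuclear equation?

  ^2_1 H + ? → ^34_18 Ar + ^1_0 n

Cl-33

Conserve mass number: 2 + A = 34 + 1, so A = 33.
Conserve atomic number: 1 + Z = 18 + 0, so Z = 17.
Z = 17 is chlorine, so the species is ^33_17 Cl.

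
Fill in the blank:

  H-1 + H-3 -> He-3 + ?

neutron

Conserve mass number: 1 + 3 = 3 + A, so A = 1.
Conserve atomic number: 1 + 1 = 2 + Z, so Z = 0.
A = 1 and Z = 0 is n — a neutron.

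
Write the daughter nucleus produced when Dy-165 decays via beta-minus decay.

Ho-165

Beta-minus decay: mass number changes by +0, atomic number by +1.
A: 165 = 165; Z: 66 + 1 = 67.
Z = 67 is holmium, so the daughter is Ho-165.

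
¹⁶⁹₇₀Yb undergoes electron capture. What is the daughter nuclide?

Tm-169

Electron capture: mass number changes by +0, atomic number by -1.
A: 169 = 169; Z: 70 − 1 = 69.
Z = 69 is thulium, so the daughter is ¹⁶⁹₆₉Tm.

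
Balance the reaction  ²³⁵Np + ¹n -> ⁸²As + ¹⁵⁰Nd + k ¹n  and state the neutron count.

Conserve mass number: 236 = 82 + 150 + k, so k = 236 − 232 = 4.
Check atomic number: 93 = 33 + 60 + 0 = 93. ✓

4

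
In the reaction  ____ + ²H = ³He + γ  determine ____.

Conserve mass number: A + 2 = 3 + 0, so A = 1.
Conserve atomic number: Z + 1 = 2 + 0, so Z = 1.
A = 1 and Z = 1 is ¹H — a proton.

proton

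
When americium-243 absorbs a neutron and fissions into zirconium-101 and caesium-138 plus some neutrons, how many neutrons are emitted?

Conserve mass number: 244 = 101 + 138 + k, so k = 244 − 239 = 5.
Check atomic number: 95 = 40 + 55 + 0 = 95. ✓

5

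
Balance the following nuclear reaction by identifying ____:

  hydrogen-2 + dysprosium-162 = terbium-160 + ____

alpha particle

Conserve mass number: 2 + 162 = 160 + A, so A = 4.
Conserve atomic number: 1 + 66 = 65 + Z, so Z = 2.
A = 4 and Z = 2 is helium-4 — an alpha particle.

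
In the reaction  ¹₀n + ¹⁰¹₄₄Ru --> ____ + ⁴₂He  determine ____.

Mo-98

Conserve mass number: 1 + 101 = A + 4, so A = 98.
Conserve atomic number: 0 + 44 = Z + 2, so Z = 42.
Z = 42 is molybdenum, so the species is ⁹⁸₄₂Mo.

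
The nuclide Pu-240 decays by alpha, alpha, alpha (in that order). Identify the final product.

Ra-228

Start: (A, Z) = (240, 94).
After α: (236, 92).
After α: (232, 90).
After α: (228, 88).
Z = 88 is radium.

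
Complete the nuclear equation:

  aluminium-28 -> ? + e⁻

Si-28

Conserve mass number: 28 = A + 0, so A = 28.
Conserve atomic number: 13 = Z − 1, so Z = 14.
Z = 14 is silicon, so the species is silicon-28.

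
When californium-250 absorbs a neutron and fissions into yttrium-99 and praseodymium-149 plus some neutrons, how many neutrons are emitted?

Conserve mass number: 251 = 99 + 149 + k, so k = 251 − 248 = 3.
Check atomic number: 98 = 39 + 59 + 0 = 98. ✓

3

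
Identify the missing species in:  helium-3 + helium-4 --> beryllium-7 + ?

Conserve mass number: 3 + 4 = 7 + A, so A = 0.
Conserve atomic number: 2 + 2 = 4 + Z, so Z = 0.
A = 0 and Z = 0 is γ — a gamma ray.

gamma ray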